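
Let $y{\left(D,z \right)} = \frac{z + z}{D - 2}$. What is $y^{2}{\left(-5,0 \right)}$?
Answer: $0$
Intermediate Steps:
$y{\left(D,z \right)} = \frac{2 z}{-2 + D}$
$y^{2}{\left(-5,0 \right)} = \left(2 \cdot 0 \frac{1}{-2 - 5}\right)^{2} = \left(2 \cdot 0 \frac{1}{-7}\right)^{2} = \left(2 \cdot 0 \left(- \frac{1}{7}\right)\right)^{2} = 0^{2} = 0$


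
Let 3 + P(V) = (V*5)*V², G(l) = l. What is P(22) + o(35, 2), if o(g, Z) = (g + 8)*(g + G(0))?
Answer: 54742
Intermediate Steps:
P(V) = -3 + 5*V³ (P(V) = -3 + (V*5)*V² = -3 + (5*V)*V² = -3 + 5*V³)
o(g, Z) = g*(8 + g) (o(g, Z) = (g + 8)*(g + 0) = (8 + g)*g = g*(8 + g))
P(22) + o(35, 2) = (-3 + 5*22³) + 35*(8 + 35) = (-3 + 5*10648) + 35*43 = (-3 + 53240) + 1505 = 53237 + 1505 = 54742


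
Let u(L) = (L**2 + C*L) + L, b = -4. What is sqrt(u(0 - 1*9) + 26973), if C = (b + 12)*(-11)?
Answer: 3*sqrt(3093) ≈ 166.84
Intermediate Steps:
C = -88 (C = (-4 + 12)*(-11) = 8*(-11) = -88)
u(L) = L**2 - 87*L (u(L) = (L**2 - 88*L) + L = L**2 - 87*L)
sqrt(u(0 - 1*9) + 26973) = sqrt((0 - 1*9)*(-87 + (0 - 1*9)) + 26973) = sqrt((0 - 9)*(-87 + (0 - 9)) + 26973) = sqrt(-9*(-87 - 9) + 26973) = sqrt(-9*(-96) + 26973) = sqrt(864 + 26973) = sqrt(27837) = 3*sqrt(3093)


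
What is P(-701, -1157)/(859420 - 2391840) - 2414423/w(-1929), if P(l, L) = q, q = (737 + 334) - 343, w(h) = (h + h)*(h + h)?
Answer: -927686441263/5702197649220 ≈ -0.16269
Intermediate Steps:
w(h) = 4*h² (w(h) = (2*h)*(2*h) = 4*h²)
q = 728 (q = 1071 - 343 = 728)
P(l, L) = 728
P(-701, -1157)/(859420 - 2391840) - 2414423/w(-1929) = 728/(859420 - 2391840) - 2414423/(4*(-1929)²) = 728/(-1532420) - 2414423/(4*3721041) = 728*(-1/1532420) - 2414423/14884164 = -182/383105 - 2414423*1/14884164 = -182/383105 - 2414423/14884164 = -927686441263/5702197649220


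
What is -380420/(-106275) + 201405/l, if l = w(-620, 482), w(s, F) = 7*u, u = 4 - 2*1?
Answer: 4281928451/297570 ≈ 14390.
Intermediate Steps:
u = 2 (u = 4 - 2 = 2)
w(s, F) = 14 (w(s, F) = 7*2 = 14)
l = 14
-380420/(-106275) + 201405/l = -380420/(-106275) + 201405/14 = -380420*(-1/106275) + 201405*(1/14) = 76084/21255 + 201405/14 = 4281928451/297570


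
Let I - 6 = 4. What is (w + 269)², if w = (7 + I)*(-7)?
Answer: 22500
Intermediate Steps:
I = 10 (I = 6 + 4 = 10)
w = -119 (w = (7 + 10)*(-7) = 17*(-7) = -119)
(w + 269)² = (-119 + 269)² = 150² = 22500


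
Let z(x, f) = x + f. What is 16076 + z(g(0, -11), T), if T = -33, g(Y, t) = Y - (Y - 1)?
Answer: 16044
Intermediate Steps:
g(Y, t) = 1 (g(Y, t) = Y - (-1 + Y) = Y + (1 - Y) = 1)
z(x, f) = f + x
16076 + z(g(0, -11), T) = 16076 + (-33 + 1) = 16076 - 32 = 16044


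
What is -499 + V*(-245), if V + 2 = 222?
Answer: -54399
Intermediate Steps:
V = 220 (V = -2 + 222 = 220)
-499 + V*(-245) = -499 + 220*(-245) = -499 - 53900 = -54399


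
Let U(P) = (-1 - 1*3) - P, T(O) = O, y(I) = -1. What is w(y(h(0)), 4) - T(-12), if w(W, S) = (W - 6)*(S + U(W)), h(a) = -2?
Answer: 5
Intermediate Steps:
U(P) = -4 - P (U(P) = (-1 - 3) - P = -4 - P)
w(W, S) = (-6 + W)*(-4 + S - W) (w(W, S) = (W - 6)*(S + (-4 - W)) = (-6 + W)*(-4 + S - W))
w(y(h(0)), 4) - T(-12) = (24 - 1*(-1)**2 - 6*4 + 2*(-1) + 4*(-1)) - 1*(-12) = (24 - 1*1 - 24 - 2 - 4) + 12 = (24 - 1 - 24 - 2 - 4) + 12 = -7 + 12 = 5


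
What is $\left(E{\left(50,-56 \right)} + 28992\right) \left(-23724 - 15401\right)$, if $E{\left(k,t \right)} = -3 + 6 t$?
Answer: $-1121048625$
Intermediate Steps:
$\left(E{\left(50,-56 \right)} + 28992\right) \left(-23724 - 15401\right) = \left(\left(-3 + 6 \left(-56\right)\right) + 28992\right) \left(-23724 - 15401\right) = \left(\left(-3 - 336\right) + 28992\right) \left(-39125\right) = \left(-339 + 28992\right) \left(-39125\right) = 28653 \left(-39125\right) = -1121048625$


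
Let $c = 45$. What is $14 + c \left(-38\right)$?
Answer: $-1696$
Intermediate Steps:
$14 + c \left(-38\right) = 14 + 45 \left(-38\right) = 14 - 1710 = -1696$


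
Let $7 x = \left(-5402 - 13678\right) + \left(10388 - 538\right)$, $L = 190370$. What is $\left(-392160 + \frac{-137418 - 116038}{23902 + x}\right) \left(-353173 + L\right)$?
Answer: $\frac{2523283519219124}{39521} \approx 6.3847 \cdot 10^{10}$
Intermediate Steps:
$x = - \frac{9230}{7}$ ($x = \frac{\left(-5402 - 13678\right) + \left(10388 - 538\right)}{7} = \frac{-19080 + \left(10388 - 538\right)}{7} = \frac{-19080 + 9850}{7} = \frac{1}{7} \left(-9230\right) = - \frac{9230}{7} \approx -1318.6$)
$\left(-392160 + \frac{-137418 - 116038}{23902 + x}\right) \left(-353173 + L\right) = \left(-392160 + \frac{-137418 - 116038}{23902 - \frac{9230}{7}}\right) \left(-353173 + 190370\right) = \left(-392160 - \frac{253456}{\frac{158084}{7}}\right) \left(-162803\right) = \left(-392160 - \frac{443548}{39521}\right) \left(-162803\right) = \left(- \frac{15498998908}{39521}\right) \left(-162803\right) = \frac{2523283519219124}{39521}$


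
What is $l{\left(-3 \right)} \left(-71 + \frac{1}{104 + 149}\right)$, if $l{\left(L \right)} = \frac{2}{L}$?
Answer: $\frac{35924}{759} \approx 47.331$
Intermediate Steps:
$l{\left(-3 \right)} \left(-71 + \frac{1}{104 + 149}\right) = \frac{2}{-3} \left(-71 + \frac{1}{104 + 149}\right) = 2 \left(- \frac{1}{3}\right) \left(-71 + \frac{1}{253}\right) = - \frac{2 \left(-71 + \frac{1}{253}\right)}{3} = \left(- \frac{2}{3}\right) \left(- \frac{17962}{253}\right) = \frac{35924}{759}$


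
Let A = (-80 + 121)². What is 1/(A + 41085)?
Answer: 1/42766 ≈ 2.3383e-5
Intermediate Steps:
A = 1681 (A = 41² = 1681)
1/(A + 41085) = 1/(1681 + 41085) = 1/42766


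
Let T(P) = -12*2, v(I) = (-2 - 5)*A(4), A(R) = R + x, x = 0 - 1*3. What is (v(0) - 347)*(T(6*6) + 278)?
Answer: -89916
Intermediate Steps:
x = -3 (x = 0 - 3 = -3)
A(R) = -3 + R (A(R) = R - 3 = -3 + R)
v(I) = -7 (v(I) = (-2 - 5)*(-3 + 4) = -7*1 = -7)
T(P) = -24
(v(0) - 347)*(T(6*6) + 278) = (-7 - 347)*(-24 + 278) = -354*254 = -89916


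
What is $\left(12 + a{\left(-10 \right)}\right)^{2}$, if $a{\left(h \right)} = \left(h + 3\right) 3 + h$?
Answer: $361$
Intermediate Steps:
$a{\left(h \right)} = 9 + 4 h$ ($a{\left(h \right)} = \left(3 + h\right) 3 + h = \left(9 + 3 h\right) + h = 9 + 4 h$)
$\left(12 + a{\left(-10 \right)}\right)^{2} = \left(12 + \left(9 + 4 \left(-10\right)\right)\right)^{2} = \left(12 + \left(9 - 40\right)\right)^{2} = \left(12 - 31\right)^{2} = \left(-19\right)^{2} = 361$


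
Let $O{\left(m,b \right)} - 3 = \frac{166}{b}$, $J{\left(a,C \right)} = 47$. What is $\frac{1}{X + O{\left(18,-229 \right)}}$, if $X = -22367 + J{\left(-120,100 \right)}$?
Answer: $- \frac{229}{5110759} \approx -4.4807 \cdot 10^{-5}$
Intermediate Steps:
$O{\left(m,b \right)} = 3 + \frac{166}{b}$
$X = -22320$ ($X = -22367 + 47 = -22320$)
$\frac{1}{X + O{\left(18,-229 \right)}} = \frac{1}{-22320 + \left(3 + \frac{166}{-229}\right)} = \frac{1}{-22320 + \left(3 + 166 \left(- \frac{1}{229}\right)\right)} = \frac{1}{-22320 + \left(3 - \frac{166}{229}\right)} = \frac{1}{-22320 + \frac{521}{229}} = \frac{1}{- \frac{5110759}{229}} = - \frac{229}{5110759}$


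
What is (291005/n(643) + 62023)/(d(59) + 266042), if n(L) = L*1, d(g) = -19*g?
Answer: 13390598/56781401 ≈ 0.23583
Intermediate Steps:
n(L) = L
(291005/n(643) + 62023)/(d(59) + 266042) = (291005/643 + 62023)/(-19*59 + 266042) = (291005*(1/643) + 62023)/(-1121 + 266042) = (291005/643 + 62023)/264921 = (40171794/643)*(1/264921) = 13390598/56781401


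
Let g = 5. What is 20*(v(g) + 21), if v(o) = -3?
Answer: 360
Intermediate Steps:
20*(v(g) + 21) = 20*(-3 + 21) = 20*18 = 360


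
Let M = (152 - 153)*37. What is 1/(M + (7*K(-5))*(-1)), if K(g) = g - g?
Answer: -1/37 ≈ -0.027027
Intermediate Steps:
K(g) = 0
M = -37 (M = -1*37 = -37)
1/(M + (7*K(-5))*(-1)) = 1/(-37 + (7*0)*(-1)) = 1/(-37 + 0*(-1)) = 1/(-37 + 0) = 1/(-37) = -1/37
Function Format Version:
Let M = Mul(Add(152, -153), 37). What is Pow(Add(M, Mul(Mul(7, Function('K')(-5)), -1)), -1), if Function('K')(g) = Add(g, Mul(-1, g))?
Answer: Rational(-1, 37) ≈ -0.027027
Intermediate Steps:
Function('K')(g) = 0
M = -37 (M = Mul(-1, 37) = -37)
Pow(Add(M, Mul(Mul(7, Function('K')(-5)), -1)), -1) = Pow(Add(-37, Mul(Mul(7, 0), -1)), -1) = Pow(Add(-37, Mul(0, -1)), -1) = Pow(Add(-37, 0), -1) = Pow(-37, -1) = Rational(-1, 37)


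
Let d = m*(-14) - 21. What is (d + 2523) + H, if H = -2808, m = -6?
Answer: -222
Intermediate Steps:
d = 63 (d = -6*(-14) - 21 = 84 - 21 = 63)
(d + 2523) + H = (63 + 2523) - 2808 = 2586 - 2808 = -222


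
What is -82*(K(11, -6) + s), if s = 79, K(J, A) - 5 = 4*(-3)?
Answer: -5904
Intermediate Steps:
K(J, A) = -7 (K(J, A) = 5 + 4*(-3) = 5 - 12 = -7)
-82*(K(11, -6) + s) = -82*(-7 + 79) = -82*72 = -5904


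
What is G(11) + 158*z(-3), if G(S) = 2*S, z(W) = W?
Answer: -452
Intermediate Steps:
G(11) + 158*z(-3) = 2*11 + 158*(-3) = 22 - 474 = -452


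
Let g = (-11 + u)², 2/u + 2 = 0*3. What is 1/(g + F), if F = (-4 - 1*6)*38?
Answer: -1/236 ≈ -0.0042373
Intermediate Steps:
u = -1 (u = 2/(-2 + 0*3) = 2/(-2 + 0) = 2/(-2) = 2*(-½) = -1)
F = -380 (F = (-4 - 6)*38 = -10*38 = -380)
g = 144 (g = (-11 - 1)² = (-12)² = 144)
1/(g + F) = 1/(144 - 380) = 1/(-236) = -1/236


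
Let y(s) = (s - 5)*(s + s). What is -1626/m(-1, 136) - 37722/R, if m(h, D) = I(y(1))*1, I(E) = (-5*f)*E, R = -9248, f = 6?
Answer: -62333/23120 ≈ -2.6961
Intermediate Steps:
y(s) = 2*s*(-5 + s) (y(s) = (-5 + s)*(2*s) = 2*s*(-5 + s))
I(E) = -30*E (I(E) = (-5*6)*E = -30*E)
m(h, D) = 240 (m(h, D) = -60*(-5 + 1)*1 = -60*(-4)*1 = -30*(-8)*1 = 240*1 = 240)
-1626/m(-1, 136) - 37722/R = -1626/240 - 37722/(-9248) = -1626*1/240 - 37722*(-1/9248) = -271/40 + 18861/4624 = -62333/23120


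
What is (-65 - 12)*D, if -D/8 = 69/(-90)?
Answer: -7084/15 ≈ -472.27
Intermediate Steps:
D = 92/15 (D = -552/(-90) = -552*(-1)/90 = -8*(-23/30) = 92/15 ≈ 6.1333)
(-65 - 12)*D = (-65 - 12)*(92/15) = -77*92/15 = -7084/15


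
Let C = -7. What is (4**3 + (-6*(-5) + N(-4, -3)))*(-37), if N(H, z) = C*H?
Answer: -4514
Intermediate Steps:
N(H, z) = -7*H
(4**3 + (-6*(-5) + N(-4, -3)))*(-37) = (4**3 + (-6*(-5) - 7*(-4)))*(-37) = (64 + (30 + 28))*(-37) = (64 + 58)*(-37) = 122*(-37) = -4514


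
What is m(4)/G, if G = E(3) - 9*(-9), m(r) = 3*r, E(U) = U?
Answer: ⅐ ≈ 0.14286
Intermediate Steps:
G = 84 (G = 3 - 9*(-9) = 3 + 81 = 84)
m(4)/G = (3*4)/84 = 12*(1/84) = ⅐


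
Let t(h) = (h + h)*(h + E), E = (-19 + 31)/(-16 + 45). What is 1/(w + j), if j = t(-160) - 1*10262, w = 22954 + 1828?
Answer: 29/1902040 ≈ 1.5247e-5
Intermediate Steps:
E = 12/29 ≈ 0.41379
w = 24782
t(h) = 2*h*(12/29 + h) (t(h) = (h + h)*(h + 12/29) = (2*h)*(12/29 + h) = 2*h*(12/29 + h))
j = 1183362/29 (j = (2/29)*(-160)*(12 + 29*(-160)) - 1*10262 = (2/29)*(-160)*(12 - 4640) - 10262 = (2/29)*(-160)*(-4628) - 10262 = 1480960/29 - 10262 = 1183362/29 ≈ 40806.)
1/(w + j) = 1/(24782 + 1183362/29) = 1/(1902040/29) = 29/1902040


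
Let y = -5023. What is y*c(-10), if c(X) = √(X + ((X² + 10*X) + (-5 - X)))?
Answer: -5023*I*√5 ≈ -11232.0*I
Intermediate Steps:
c(X) = √(-5 + X² + 10*X) (c(X) = √(X + (-5 + X² + 9*X)) = √(-5 + X² + 10*X))
y*c(-10) = -5023*√(-5 + (-10)² + 10*(-10)) = -5023*√(-5 + 100 - 100) = -5023*I*√5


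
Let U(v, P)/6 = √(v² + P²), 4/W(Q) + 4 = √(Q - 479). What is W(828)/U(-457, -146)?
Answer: 2*√80327585/229934835 + 8*√230165/229934835 ≈ 9.4649e-5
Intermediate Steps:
W(Q) = 4/(-4 + √(-479 + Q)) (W(Q) = 4/(-4 + √(Q - 479)) = 4/(-4 + √(-479 + Q)))
U(v, P) = 6*√(P² + v²) (U(v, P) = 6*√(v² + P²) = 6*√(P² + v²))
W(828)/U(-457, -146) = (4/(-4 + √(-479 + 828)))/((6*√((-146)² + (-457)²))) = (4/(-4 + √349))/((6*√(21316 + 208849))) = (4/(-4 + √349))/((6*√230165)) = (4/(-4 + √349))*(√230165/1380990) = 2*√230165/(690495*(-4 + √349))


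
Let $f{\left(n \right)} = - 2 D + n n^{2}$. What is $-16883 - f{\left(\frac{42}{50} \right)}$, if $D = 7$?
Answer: $- \frac{263587386}{15625} \approx -16870.0$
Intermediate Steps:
$f{\left(n \right)} = -14 + n^{3}$ ($f{\left(n \right)} = \left(-2\right) 7 + n n^{2} = -14 + n^{3}$)
$-16883 - f{\left(\frac{42}{50} \right)} = -16883 - \left(-14 + \left(\frac{42}{50}\right)^{3}\right) = -16883 - \left(-14 + \left(42 \cdot \frac{1}{50}\right)^{3}\right) = -16883 - \left(-14 + \left(\frac{21}{25}\right)^{3}\right) = -16883 - \left(-14 + \frac{9261}{15625}\right) = -16883 - - \frac{209489}{15625} = -16883 + \frac{209489}{15625} = - \frac{263587386}{15625}$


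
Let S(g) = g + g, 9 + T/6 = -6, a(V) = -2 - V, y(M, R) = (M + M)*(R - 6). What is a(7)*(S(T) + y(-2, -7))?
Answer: 1152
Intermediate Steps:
y(M, R) = 2*M*(-6 + R) (y(M, R) = (2*M)*(-6 + R) = 2*M*(-6 + R))
T = -90 (T = -54 + 6*(-6) = -54 - 36 = -90)
S(g) = 2*g
a(7)*(S(T) + y(-2, -7)) = (-2 - 1*7)*(2*(-90) + 2*(-2)*(-6 - 7)) = (-2 - 7)*(-180 + 2*(-2)*(-13)) = -9*(-180 + 52) = -9*(-128) = 1152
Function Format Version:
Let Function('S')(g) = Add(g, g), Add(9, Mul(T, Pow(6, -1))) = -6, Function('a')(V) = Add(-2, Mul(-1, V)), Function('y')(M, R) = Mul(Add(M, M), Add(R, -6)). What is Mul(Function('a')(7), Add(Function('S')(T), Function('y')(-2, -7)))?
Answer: 1152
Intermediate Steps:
Function('y')(M, R) = Mul(2, M, Add(-6, R)) (Function('y')(M, R) = Mul(Mul(2, M), Add(-6, R)) = Mul(2, M, Add(-6, R)))
T = -90 (T = Add(-54, Mul(6, -6)) = Add(-54, -36) = -90)
Function('S')(g) = Mul(2, g)
Mul(Function('a')(7), Add(Function('S')(T), Function('y')(-2, -7))) = Mul(Add(-2, Mul(-1, 7)), Add(Mul(2, -90), Mul(2, -2, Add(-6, -7)))) = Mul(Add(-2, -7), Add(-180, Mul(2, -2, -13))) = Mul(-9, Add(-180, 52)) = Mul(-9, -128) = 1152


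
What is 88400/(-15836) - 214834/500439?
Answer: -111310558/18516243 ≈ -6.0115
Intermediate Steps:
88400/(-15836) - 214834/500439 = 88400*(-1/15836) - 214834*1/500439 = -22100/3959 - 214834/500439 = -111310558/18516243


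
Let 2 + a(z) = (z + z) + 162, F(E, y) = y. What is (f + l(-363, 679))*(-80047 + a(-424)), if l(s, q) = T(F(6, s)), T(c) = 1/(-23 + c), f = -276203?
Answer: 8607510273865/386 ≈ 2.2299e+10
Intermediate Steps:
l(s, q) = 1/(-23 + s)
a(z) = 160 + 2*z (a(z) = -2 + ((z + z) + 162) = -2 + (2*z + 162) = -2 + (162 + 2*z) = 160 + 2*z)
(f + l(-363, 679))*(-80047 + a(-424)) = (-276203 + 1/(-23 - 363))*(-80047 + (160 + 2*(-424))) = (-276203 + 1/(-386))*(-80047 + (160 - 848)) = (-276203 - 1/386)*(-80047 - 688) = -106614359/386*(-80735) = 8607510273865/386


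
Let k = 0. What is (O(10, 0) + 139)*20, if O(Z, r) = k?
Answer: 2780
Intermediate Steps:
O(Z, r) = 0
(O(10, 0) + 139)*20 = (0 + 139)*20 = 139*20 = 2780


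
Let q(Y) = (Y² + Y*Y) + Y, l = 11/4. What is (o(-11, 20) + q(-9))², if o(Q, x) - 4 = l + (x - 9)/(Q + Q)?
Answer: 405769/16 ≈ 25361.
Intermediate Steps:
l = 11/4 (l = 11*(¼) = 11/4 ≈ 2.7500)
o(Q, x) = 27/4 + (-9 + x)/(2*Q) (o(Q, x) = 4 + (11/4 + (x - 9)/(Q + Q)) = 4 + (11/4 + (-9 + x)/((2*Q))) = 4 + (11/4 + (-9 + x)*(1/(2*Q))) = 4 + (11/4 + (-9 + x)/(2*Q)) = 27/4 + (-9 + x)/(2*Q))
q(Y) = Y + 2*Y² (q(Y) = (Y² + Y²) + Y = 2*Y² + Y = Y + 2*Y²)
(o(-11, 20) + q(-9))² = ((¼)*(-18 + 2*20 + 27*(-11))/(-11) - 9*(1 + 2*(-9)))² = ((¼)*(-1/11)*(-18 + 40 - 297) - 9*(1 - 18))² = ((¼)*(-1/11)*(-275) - 9*(-17))² = (25/4 + 153)² = (637/4)² = 405769/16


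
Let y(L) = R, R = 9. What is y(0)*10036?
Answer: 90324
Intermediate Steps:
y(L) = 9
y(0)*10036 = 9*10036 = 90324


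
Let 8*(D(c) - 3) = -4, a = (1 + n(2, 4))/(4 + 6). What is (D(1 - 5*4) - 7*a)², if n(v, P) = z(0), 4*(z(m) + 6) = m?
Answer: 36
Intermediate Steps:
z(m) = -6 + m/4
n(v, P) = -6 (n(v, P) = -6 + (¼)*0 = -6 + 0 = -6)
a = -½ (a = (1 - 6)/(4 + 6) = -5/10 = -5*⅒ = -½ ≈ -0.50000)
D(c) = 5/2 (D(c) = 3 + (⅛)*(-4) = 3 - ½ = 5/2)
(D(1 - 5*4) - 7*a)² = (5/2 - 7*(-½))² = (5/2 + 7/2)² = 6² = 36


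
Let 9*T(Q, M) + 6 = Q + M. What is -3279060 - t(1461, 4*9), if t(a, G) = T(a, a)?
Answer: -3279384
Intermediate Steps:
T(Q, M) = -⅔ + M/9 + Q/9 (T(Q, M) = -⅔ + (Q + M)/9 = -⅔ + (M + Q)/9 = -⅔ + (M/9 + Q/9) = -⅔ + M/9 + Q/9)
t(a, G) = -⅔ + 2*a/9 (t(a, G) = -⅔ + a/9 + a/9 = -⅔ + 2*a/9)
-3279060 - t(1461, 4*9) = -3279060 - (-⅔ + (2/9)*1461) = -3279060 - (-⅔ + 974/3) = -3279060 - 1*324 = -3279060 - 324 = -3279384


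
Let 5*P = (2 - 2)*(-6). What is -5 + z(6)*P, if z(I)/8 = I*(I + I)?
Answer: -5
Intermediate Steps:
z(I) = 16*I² (z(I) = 8*(I*(I + I)) = 8*(I*(2*I)) = 8*(2*I²) = 16*I²)
P = 0 (P = ((2 - 2)*(-6))/5 = (0*(-6))/5 = (⅕)*0 = 0)
-5 + z(6)*P = -5 + (16*6²)*0 = -5 + (16*36)*0 = -5 + 576*0 = -5 + 0 = -5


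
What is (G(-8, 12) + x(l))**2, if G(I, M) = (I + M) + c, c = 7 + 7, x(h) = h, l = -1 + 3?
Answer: 400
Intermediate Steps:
l = 2
c = 14
G(I, M) = 14 + I + M (G(I, M) = (I + M) + 14 = 14 + I + M)
(G(-8, 12) + x(l))**2 = ((14 - 8 + 12) + 2)**2 = (18 + 2)**2 = 20**2 = 400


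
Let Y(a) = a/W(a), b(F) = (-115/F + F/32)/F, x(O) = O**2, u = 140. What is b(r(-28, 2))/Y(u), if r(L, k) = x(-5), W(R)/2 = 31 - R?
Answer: 66599/280000 ≈ 0.23785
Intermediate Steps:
W(R) = 62 - 2*R (W(R) = 2*(31 - R) = 62 - 2*R)
r(L, k) = 25 (r(L, k) = (-5)**2 = 25)
b(F) = (-115/F + F/32)/F (b(F) = (-115/F + F*(1/32))/F = (-115/F + F/32)/F)
Y(a) = a/(62 - 2*a)
b(r(-28, 2))/Y(u) = (1/32 - 115/25**2)/((-1*140/(-62 + 2*140))) = (1/32 - 115*1/625)/((-1*140/(-62 + 280))) = (1/32 - 23/125)/((-1*140/218)) = -611/(4000*((-1*140*1/218))) = -611/(4000*(-70/109)) = -611/4000*(-109/70) = 66599/280000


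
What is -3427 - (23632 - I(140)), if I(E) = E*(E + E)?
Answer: 12141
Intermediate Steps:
I(E) = 2*E² (I(E) = E*(2*E) = 2*E²)
-3427 - (23632 - I(140)) = -3427 - (23632 - 2*140²) = -3427 - (23632 - 2*19600) = -3427 - (23632 - 1*39200) = -3427 - (23632 - 39200) = -3427 - 1*(-15568) = -3427 + 15568 = 12141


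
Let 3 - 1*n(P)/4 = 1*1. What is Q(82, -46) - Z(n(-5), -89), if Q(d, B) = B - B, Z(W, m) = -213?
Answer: 213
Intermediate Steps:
n(P) = 8 (n(P) = 12 - 4 = 8)
Q(d, B) = 0
Q(82, -46) - Z(n(-5), -89) = 0 - 1*(-213) = 0 + 213 = 213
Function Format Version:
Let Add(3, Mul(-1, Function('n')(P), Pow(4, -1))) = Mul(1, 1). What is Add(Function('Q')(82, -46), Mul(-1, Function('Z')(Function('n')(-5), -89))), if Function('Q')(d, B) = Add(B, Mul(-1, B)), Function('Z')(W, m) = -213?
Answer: 213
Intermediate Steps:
Function('n')(P) = 8 (Function('n')(P) = Add(12, Mul(-4, Mul(1, 1))) = Add(12, Mul(-4, 1)) = Add(12, -4) = 8)
Function('Q')(d, B) = 0
Add(Function('Q')(82, -46), Mul(-1, Function('Z')(Function('n')(-5), -89))) = Add(0, Mul(-1, -213)) = Add(0, 213) = 213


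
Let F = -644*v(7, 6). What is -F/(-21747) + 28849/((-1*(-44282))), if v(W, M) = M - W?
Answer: 655896811/963000654 ≈ 0.68110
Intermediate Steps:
F = 644 (F = -644*(6 - 1*7) = -644*(6 - 7) = -644*(-1) = 644)
-F/(-21747) + 28849/((-1*(-44282))) = -1*644/(-21747) + 28849/((-1*(-44282))) = -644*(-1/21747) + 28849/44282 = 644/21747 + 28849*(1/44282) = 644/21747 + 28849/44282 = 655896811/963000654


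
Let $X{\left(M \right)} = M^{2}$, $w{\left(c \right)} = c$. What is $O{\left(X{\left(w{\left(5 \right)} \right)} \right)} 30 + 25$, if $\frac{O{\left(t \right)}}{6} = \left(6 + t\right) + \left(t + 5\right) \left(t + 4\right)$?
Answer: $162205$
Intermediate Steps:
$O{\left(t \right)} = 36 + 6 t + 6 \left(4 + t\right) \left(5 + t\right)$ ($O{\left(t \right)} = 6 \left(\left(6 + t\right) + \left(t + 5\right) \left(t + 4\right)\right) = 6 \left(\left(6 + t\right) + \left(5 + t\right) \left(4 + t\right)\right) = 6 \left(\left(6 + t\right) + \left(4 + t\right) \left(5 + t\right)\right) = 6 \left(6 + t + \left(4 + t\right) \left(5 + t\right)\right) = 36 + 6 t + 6 \left(4 + t\right) \left(5 + t\right)$)
$O{\left(X{\left(w{\left(5 \right)} \right)} \right)} 30 + 25 = \left(156 + 6 \left(5^{2}\right)^{2} + 60 \cdot 5^{2}\right) 30 + 25 = \left(156 + 6 \cdot 25^{2} + 60 \cdot 25\right) 30 + 25 = \left(156 + 6 \cdot 625 + 1500\right) 30 + 25 = \left(156 + 3750 + 1500\right) 30 + 25 = 5406 \cdot 30 + 25 = 162180 + 25 = 162205$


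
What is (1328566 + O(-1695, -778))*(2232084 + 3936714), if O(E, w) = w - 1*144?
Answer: 8189967651912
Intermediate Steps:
O(E, w) = -144 + w (O(E, w) = w - 144 = -144 + w)
(1328566 + O(-1695, -778))*(2232084 + 3936714) = (1328566 + (-144 - 778))*(2232084 + 3936714) = (1328566 - 922)*6168798 = 1327644*6168798 = 8189967651912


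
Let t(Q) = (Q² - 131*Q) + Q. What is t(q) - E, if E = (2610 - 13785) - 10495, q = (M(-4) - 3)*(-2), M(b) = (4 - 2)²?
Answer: 21934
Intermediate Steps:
M(b) = 4 (M(b) = 2² = 4)
q = -2 (q = (4 - 3)*(-2) = 1*(-2) = -2)
t(Q) = Q² - 130*Q
E = -21670 (E = -11175 - 10495 = -21670)
t(q) - E = -2*(-130 - 2) - 1*(-21670) = -2*(-132) + 21670 = 264 + 21670 = 21934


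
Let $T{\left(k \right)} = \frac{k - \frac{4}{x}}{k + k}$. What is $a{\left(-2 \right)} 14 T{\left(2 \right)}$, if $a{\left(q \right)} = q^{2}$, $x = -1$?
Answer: $84$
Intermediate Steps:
$T{\left(k \right)} = \frac{4 + k}{2 k}$ ($T{\left(k \right)} = \frac{k - \frac{4}{-1}}{k + k} = \frac{k - -4}{2 k} = \left(k + 4\right) \frac{1}{2 k} = \left(4 + k\right) \frac{1}{2 k} = \frac{4 + k}{2 k}$)
$a{\left(-2 \right)} 14 T{\left(2 \right)} = \left(-2\right)^{2} \cdot 14 \frac{4 + 2}{2 \cdot 2} = 4 \cdot 14 \cdot \frac{1}{2} \cdot \frac{1}{2} \cdot 6 = 56 \cdot \frac{3}{2} = 84$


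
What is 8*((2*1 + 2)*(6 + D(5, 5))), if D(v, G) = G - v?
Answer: 192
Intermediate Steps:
8*((2*1 + 2)*(6 + D(5, 5))) = 8*((2*1 + 2)*(6 + (5 - 1*5))) = 8*((2 + 2)*(6 + (5 - 5))) = 8*(4*(6 + 0)) = 8*(4*6) = 8*24 = 192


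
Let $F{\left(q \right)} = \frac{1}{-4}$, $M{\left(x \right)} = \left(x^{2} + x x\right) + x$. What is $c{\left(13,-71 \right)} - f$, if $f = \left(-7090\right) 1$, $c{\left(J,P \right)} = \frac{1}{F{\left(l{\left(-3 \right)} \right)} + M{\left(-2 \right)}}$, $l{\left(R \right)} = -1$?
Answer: $\frac{163074}{23} \approx 7090.2$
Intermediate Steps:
$M{\left(x \right)} = x + 2 x^{2}$ ($M{\left(x \right)} = \left(x^{2} + x^{2}\right) + x = 2 x^{2} + x = x + 2 x^{2}$)
$F{\left(q \right)} = - \frac{1}{4}$
$c{\left(J,P \right)} = \frac{4}{23}$ ($c{\left(J,P \right)} = \frac{1}{- \frac{1}{4} - 2 \left(1 + 2 \left(-2\right)\right)} = \frac{1}{- \frac{1}{4} - 2 \left(1 - 4\right)} = \frac{1}{- \frac{1}{4} - -6} = \frac{1}{- \frac{1}{4} + 6} = \frac{1}{\frac{23}{4}} = \frac{4}{23}$)
$f = -7090$
$c{\left(13,-71 \right)} - f = \frac{4}{23} - -7090 = \frac{4}{23} + 7090 = \frac{163074}{23}$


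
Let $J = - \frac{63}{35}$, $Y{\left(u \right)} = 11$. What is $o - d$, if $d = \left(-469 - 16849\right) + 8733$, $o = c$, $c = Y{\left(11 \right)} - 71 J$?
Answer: $\frac{43619}{5} \approx 8723.8$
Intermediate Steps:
$J = - \frac{9}{5}$ ($J = \left(-63\right) \frac{1}{35} = - \frac{9}{5} \approx -1.8$)
$c = \frac{694}{5}$ ($c = 11 - - \frac{639}{5} = 11 + \frac{639}{5} = \frac{694}{5} \approx 138.8$)
$o = \frac{694}{5} \approx 138.8$
$d = -8585$ ($d = -17318 + 8733 = -8585$)
$o - d = \frac{694}{5} - -8585 = \frac{694}{5} + 8585 = \frac{43619}{5}$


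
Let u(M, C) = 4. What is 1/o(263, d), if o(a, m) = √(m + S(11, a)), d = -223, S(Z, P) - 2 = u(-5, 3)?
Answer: -I*√217/217 ≈ -0.067884*I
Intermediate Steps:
S(Z, P) = 6 (S(Z, P) = 2 + 4 = 6)
o(a, m) = √(6 + m) (o(a, m) = √(m + 6) = √(6 + m))
1/o(263, d) = 1/(√(6 - 223)) = 1/(√(-217)) = 1/(I*√217) = -I*√217/217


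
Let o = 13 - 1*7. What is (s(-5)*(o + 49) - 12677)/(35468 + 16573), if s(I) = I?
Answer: -12952/52041 ≈ -0.24888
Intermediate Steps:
o = 6 (o = 13 - 7 = 6)
(s(-5)*(o + 49) - 12677)/(35468 + 16573) = (-5*(6 + 49) - 12677)/(35468 + 16573) = (-5*55 - 12677)/52041 = (-275 - 12677)*(1/52041) = -12952*1/52041 = -12952/52041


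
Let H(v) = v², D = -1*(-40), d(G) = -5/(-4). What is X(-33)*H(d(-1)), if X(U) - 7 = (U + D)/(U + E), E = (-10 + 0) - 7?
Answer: 343/32 ≈ 10.719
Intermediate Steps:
d(G) = 5/4 (d(G) = -5*(-¼) = 5/4)
E = -17 (E = -10 - 7 = -17)
D = 40
X(U) = 7 + (40 + U)/(-17 + U) (X(U) = 7 + (U + 40)/(U - 17) = 7 + (40 + U)/(-17 + U))
X(-33)*H(d(-1)) = ((-79 + 8*(-33))/(-17 - 33))*(5/4)² = ((-79 - 264)/(-50))*(25/16) = -1/50*(-343)*(25/16) = (343/50)*(25/16) = 343/32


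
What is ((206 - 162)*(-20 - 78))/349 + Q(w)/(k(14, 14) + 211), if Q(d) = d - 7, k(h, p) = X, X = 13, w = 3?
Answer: -241821/19544 ≈ -12.373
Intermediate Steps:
k(h, p) = 13
Q(d) = -7 + d
((206 - 162)*(-20 - 78))/349 + Q(w)/(k(14, 14) + 211) = ((206 - 162)*(-20 - 78))/349 + (-7 + 3)/(13 + 211) = (44*(-98))*(1/349) - 4/224 = -4312*1/349 - 4*1/224 = -4312/349 - 1/56 = -241821/19544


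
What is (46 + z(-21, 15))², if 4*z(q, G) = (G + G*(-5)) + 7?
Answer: 17161/16 ≈ 1072.6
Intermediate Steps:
z(q, G) = 7/4 - G (z(q, G) = ((G + G*(-5)) + 7)/4 = ((G - 5*G) + 7)/4 = (-4*G + 7)/4 = (7 - 4*G)/4 = 7/4 - G)
(46 + z(-21, 15))² = (46 + (7/4 - 1*15))² = (46 + (7/4 - 15))² = (46 - 53/4)² = (131/4)² = 17161/16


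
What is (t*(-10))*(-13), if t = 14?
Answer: 1820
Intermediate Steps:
(t*(-10))*(-13) = (14*(-10))*(-13) = -140*(-13) = 1820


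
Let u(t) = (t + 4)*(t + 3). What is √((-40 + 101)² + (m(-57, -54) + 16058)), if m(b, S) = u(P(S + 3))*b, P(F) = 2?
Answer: √18069 ≈ 134.42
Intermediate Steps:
u(t) = (3 + t)*(4 + t) (u(t) = (4 + t)*(3 + t) = (3 + t)*(4 + t))
m(b, S) = 30*b (m(b, S) = (12 + 2² + 7*2)*b = (12 + 4 + 14)*b = 30*b)
√((-40 + 101)² + (m(-57, -54) + 16058)) = √((-40 + 101)² + (30*(-57) + 16058)) = √(61² + (-1710 + 16058)) = √(3721 + 14348) = √18069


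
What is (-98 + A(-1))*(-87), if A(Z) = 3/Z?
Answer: 8787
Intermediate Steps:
(-98 + A(-1))*(-87) = (-98 + 3/(-1))*(-87) = (-98 + 3*(-1))*(-87) = (-98 - 3)*(-87) = -101*(-87) = 8787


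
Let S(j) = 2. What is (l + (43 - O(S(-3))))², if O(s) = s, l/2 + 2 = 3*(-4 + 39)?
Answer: 61009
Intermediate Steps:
l = 206 (l = -4 + 2*(3*(-4 + 39)) = -4 + 2*(3*35) = -4 + 2*105 = -4 + 210 = 206)
(l + (43 - O(S(-3))))² = (206 + (43 - 1*2))² = (206 + (43 - 2))² = (206 + 41)² = 247² = 61009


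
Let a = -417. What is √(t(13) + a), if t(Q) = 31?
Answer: I*√386 ≈ 19.647*I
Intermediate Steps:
√(t(13) + a) = √(31 - 417) = √(-386) = I*√386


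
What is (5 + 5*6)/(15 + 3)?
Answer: 35/18 ≈ 1.9444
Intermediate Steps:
(5 + 5*6)/(15 + 3) = (5 + 30)/18 = 35*(1/18) = 35/18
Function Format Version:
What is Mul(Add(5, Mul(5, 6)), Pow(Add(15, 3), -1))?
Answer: Rational(35, 18) ≈ 1.9444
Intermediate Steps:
Mul(Add(5, Mul(5, 6)), Pow(Add(15, 3), -1)) = Mul(Add(5, 30), Pow(18, -1)) = Mul(35, Rational(1, 18)) = Rational(35, 18)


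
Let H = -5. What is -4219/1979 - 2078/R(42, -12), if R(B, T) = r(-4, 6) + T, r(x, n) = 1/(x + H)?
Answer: 36551387/215711 ≈ 169.45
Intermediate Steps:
r(x, n) = 1/(-5 + x) (r(x, n) = 1/(x - 5) = 1/(-5 + x))
R(B, T) = -⅑ + T (R(B, T) = 1/(-5 - 4) + T = 1/(-9) + T = -⅑ + T)
-4219/1979 - 2078/R(42, -12) = -4219/1979 - 2078/(-⅑ - 12) = -4219*1/1979 - 2078/(-109/9) = -4219/1979 - 2078*(-9/109) = -4219/1979 + 18702/109 = 36551387/215711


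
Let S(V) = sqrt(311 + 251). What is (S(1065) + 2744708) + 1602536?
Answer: 4347244 + sqrt(562) ≈ 4.3473e+6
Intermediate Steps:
S(V) = sqrt(562)
(S(1065) + 2744708) + 1602536 = (sqrt(562) + 2744708) + 1602536 = (2744708 + sqrt(562)) + 1602536 = 4347244 + sqrt(562)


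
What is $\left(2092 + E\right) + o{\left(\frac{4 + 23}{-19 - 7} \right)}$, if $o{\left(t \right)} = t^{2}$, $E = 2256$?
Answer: $\frac{2939977}{676} \approx 4349.1$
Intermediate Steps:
$\left(2092 + E\right) + o{\left(\frac{4 + 23}{-19 - 7} \right)} = \left(2092 + 2256\right) + \left(\frac{4 + 23}{-19 - 7}\right)^{2} = 4348 + \left(\frac{27}{-26}\right)^{2} = 4348 + \left(27 \left(- \frac{1}{26}\right)\right)^{2} = 4348 + \left(- \frac{27}{26}\right)^{2} = 4348 + \frac{729}{676} = \frac{2939977}{676}$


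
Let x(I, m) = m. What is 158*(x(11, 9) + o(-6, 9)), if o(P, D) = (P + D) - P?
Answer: 2844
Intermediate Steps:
o(P, D) = D (o(P, D) = (D + P) - P = D)
158*(x(11, 9) + o(-6, 9)) = 158*(9 + 9) = 158*18 = 2844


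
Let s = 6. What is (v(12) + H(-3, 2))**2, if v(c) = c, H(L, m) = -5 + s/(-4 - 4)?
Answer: 625/16 ≈ 39.063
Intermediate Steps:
H(L, m) = -23/4 (H(L, m) = -5 + 6/(-4 - 4) = -5 + 6/(-8) = -5 - 1/8*6 = -5 - 3/4 = -23/4)
(v(12) + H(-3, 2))**2 = (12 - 23/4)**2 = (25/4)**2 = 625/16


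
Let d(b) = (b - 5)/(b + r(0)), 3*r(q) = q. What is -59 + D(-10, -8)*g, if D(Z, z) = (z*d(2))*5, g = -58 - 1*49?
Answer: -6479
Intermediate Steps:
r(q) = q/3
g = -107 (g = -58 - 49 = -107)
d(b) = (-5 + b)/b (d(b) = (b - 5)/(b + (⅓)*0) = (-5 + b)/(b + 0) = (-5 + b)/b)
D(Z, z) = -15*z/2 (D(Z, z) = (z*((-5 + 2)/2))*5 = (z*((½)*(-3)))*5 = (z*(-3/2))*5 = -3*z/2*5 = -15*z/2)
-59 + D(-10, -8)*g = -59 - 15/2*(-8)*(-107) = -59 + 60*(-107) = -59 - 6420 = -6479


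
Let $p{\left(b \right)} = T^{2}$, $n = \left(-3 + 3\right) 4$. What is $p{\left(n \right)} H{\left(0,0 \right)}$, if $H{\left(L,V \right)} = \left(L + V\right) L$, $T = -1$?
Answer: $0$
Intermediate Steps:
$n = 0$ ($n = 0 \cdot 4 = 0$)
$H{\left(L,V \right)} = L \left(L + V\right)$
$p{\left(b \right)} = 1$ ($p{\left(b \right)} = \left(-1\right)^{2} = 1$)
$p{\left(n \right)} H{\left(0,0 \right)} = 1 \cdot 0 \left(0 + 0\right) = 1 \cdot 0 \cdot 0 = 1 \cdot 0 = 0$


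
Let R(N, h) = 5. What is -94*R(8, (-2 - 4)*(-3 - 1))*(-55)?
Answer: 25850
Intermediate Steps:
-94*R(8, (-2 - 4)*(-3 - 1))*(-55) = -94*5*(-55) = -470*(-55) = 25850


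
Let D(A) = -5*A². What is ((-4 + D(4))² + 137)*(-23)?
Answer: -165439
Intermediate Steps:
((-4 + D(4))² + 137)*(-23) = ((-4 - 5*4²)² + 137)*(-23) = ((-4 - 5*16)² + 137)*(-23) = ((-4 - 80)² + 137)*(-23) = ((-84)² + 137)*(-23) = (7056 + 137)*(-23) = 7193*(-23) = -165439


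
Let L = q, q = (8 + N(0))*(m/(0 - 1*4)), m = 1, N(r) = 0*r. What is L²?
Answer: 4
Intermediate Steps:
N(r) = 0
q = -2 (q = (8 + 0)*(1/(0 - 1*4)) = 8*(1/(0 - 4)) = 8*(1/(-4)) = 8*(1*(-¼)) = 8*(-¼) = -2)
L = -2
L² = (-2)² = 4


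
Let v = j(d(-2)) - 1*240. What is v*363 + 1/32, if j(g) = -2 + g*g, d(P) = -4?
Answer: -2625215/32 ≈ -82038.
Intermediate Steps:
j(g) = -2 + g**2
v = -226 (v = (-2 + (-4)**2) - 1*240 = (-2 + 16) - 240 = 14 - 240 = -226)
v*363 + 1/32 = -226*363 + 1/32 = -82038 + 1/32 = -2625215/32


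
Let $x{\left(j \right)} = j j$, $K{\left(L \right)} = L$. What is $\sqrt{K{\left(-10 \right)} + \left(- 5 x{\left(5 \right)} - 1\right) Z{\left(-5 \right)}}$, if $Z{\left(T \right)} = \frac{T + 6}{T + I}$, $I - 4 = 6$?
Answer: $\frac{4 i \sqrt{55}}{5} \approx 5.933 i$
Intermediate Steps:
$I = 10$ ($I = 4 + 6 = 10$)
$x{\left(j \right)} = j^{2}$
$Z{\left(T \right)} = \frac{6 + T}{10 + T}$ ($Z{\left(T \right)} = \frac{T + 6}{T + 10} = \frac{6 + T}{10 + T}$)
$\sqrt{K{\left(-10 \right)} + \left(- 5 x{\left(5 \right)} - 1\right) Z{\left(-5 \right)}} = \sqrt{-10 + \left(- 5 \cdot 5^{2} - 1\right) \frac{6 - 5}{10 - 5}} = \sqrt{-10 + \left(\left(-5\right) 25 - 1\right) \frac{1}{5} \cdot 1} = \sqrt{-10 + \left(-125 - 1\right) \frac{1}{5} \cdot 1} = \sqrt{-10 - \frac{126}{5}} = \sqrt{- \frac{176}{5}} = \frac{4 i \sqrt{55}}{5}$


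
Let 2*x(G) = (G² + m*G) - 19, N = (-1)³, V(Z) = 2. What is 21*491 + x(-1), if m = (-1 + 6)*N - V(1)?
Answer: 20611/2 ≈ 10306.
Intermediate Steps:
N = -1
m = -7 (m = (-1 + 6)*(-1) - 1*2 = 5*(-1) - 2 = -5 - 2 = -7)
x(G) = -19/2 + G²/2 - 7*G/2 (x(G) = ((G² - 7*G) - 19)/2 = (-19 + G² - 7*G)/2 = -19/2 + G²/2 - 7*G/2)
21*491 + x(-1) = 21*491 + (-19/2 + (½)*(-1)² - 7/2*(-1)) = 10311 + (-19/2 + (½)*1 + 7/2) = 10311 + (-19/2 + ½ + 7/2) = 10311 - 11/2 = 20611/2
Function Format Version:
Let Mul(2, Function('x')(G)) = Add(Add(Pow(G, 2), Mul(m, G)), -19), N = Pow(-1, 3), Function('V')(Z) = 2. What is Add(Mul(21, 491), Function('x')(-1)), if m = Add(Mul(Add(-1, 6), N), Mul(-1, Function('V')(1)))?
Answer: Rational(20611, 2) ≈ 10306.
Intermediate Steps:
N = -1
m = -7 (m = Add(Mul(Add(-1, 6), -1), Mul(-1, 2)) = Add(Mul(5, -1), -2) = Add(-5, -2) = -7)
Function('x')(G) = Add(Rational(-19, 2), Mul(Rational(1, 2), Pow(G, 2)), Mul(Rational(-7, 2), G)) (Function('x')(G) = Mul(Rational(1, 2), Add(Add(Pow(G, 2), Mul(-7, G)), -19)) = Mul(Rational(1, 2), Add(-19, Pow(G, 2), Mul(-7, G))) = Add(Rational(-19, 2), Mul(Rational(1, 2), Pow(G, 2)), Mul(Rational(-7, 2), G)))
Add(Mul(21, 491), Function('x')(-1)) = Add(Mul(21, 491), Add(Rational(-19, 2), Mul(Rational(1, 2), Pow(-1, 2)), Mul(Rational(-7, 2), -1))) = Add(10311, Add(Rational(-19, 2), Mul(Rational(1, 2), 1), Rational(7, 2))) = Add(10311, Add(Rational(-19, 2), Rational(1, 2), Rational(7, 2))) = Add(10311, Rational(-11, 2)) = Rational(20611, 2)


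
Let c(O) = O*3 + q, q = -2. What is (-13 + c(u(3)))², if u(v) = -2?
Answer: 441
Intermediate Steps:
c(O) = -2 + 3*O (c(O) = O*3 - 2 = 3*O - 2 = -2 + 3*O)
(-13 + c(u(3)))² = (-13 + (-2 + 3*(-2)))² = (-13 + (-2 - 6))² = (-13 - 8)² = (-21)² = 441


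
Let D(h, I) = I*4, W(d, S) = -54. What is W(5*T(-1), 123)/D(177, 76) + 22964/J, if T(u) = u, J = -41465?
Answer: -4610083/6302680 ≈ -0.73145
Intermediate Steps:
D(h, I) = 4*I
W(5*T(-1), 123)/D(177, 76) + 22964/J = -54/(4*76) + 22964/(-41465) = -54/304 + 22964*(-1/41465) = -54*1/304 - 22964/41465 = -27/152 - 22964/41465 = -4610083/6302680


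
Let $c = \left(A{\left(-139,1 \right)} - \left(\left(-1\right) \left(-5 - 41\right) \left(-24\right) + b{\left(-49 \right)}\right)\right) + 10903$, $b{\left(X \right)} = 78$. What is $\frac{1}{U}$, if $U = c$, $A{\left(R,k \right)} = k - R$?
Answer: $\frac{1}{12069} \approx 8.2857 \cdot 10^{-5}$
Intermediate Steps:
$c = 12069$ ($c = \left(\left(1 - -139\right) - \left(78 - \left(-5 - 41\right) \left(-24\right)\right)\right) + 10903 = \left(\left(1 + 139\right) - -1026\right) + 10903 = \left(140 + \left(1104 - 78\right)\right) + 10903 = \left(140 + 1026\right) + 10903 = 1166 + 10903 = 12069$)
$U = 12069$
$\frac{1}{U} = \frac{1}{12069}$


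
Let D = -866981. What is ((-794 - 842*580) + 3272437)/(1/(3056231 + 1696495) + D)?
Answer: -13228181479458/4120523140205 ≈ -3.2103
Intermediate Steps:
((-794 - 842*580) + 3272437)/(1/(3056231 + 1696495) + D) = ((-794 - 842*580) + 3272437)/(1/(3056231 + 1696495) - 866981) = ((-794 - 488360) + 3272437)/(1/4752726 - 866981) = (-489154 + 3272437)/(1/4752726 - 866981) = 2783283/(-4120523140205/4752726) = 2783283*(-4752726/4120523140205) = -13228181479458/4120523140205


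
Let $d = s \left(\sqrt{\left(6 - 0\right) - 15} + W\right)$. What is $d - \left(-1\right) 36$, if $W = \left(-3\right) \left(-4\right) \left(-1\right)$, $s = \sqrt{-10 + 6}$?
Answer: $30 - 24 i \approx 30.0 - 24.0 i$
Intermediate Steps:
$s = 2 i$ ($s = \sqrt{-4} = 2 i \approx 2.0 i$)
$W = -12$ ($W = 12 \left(-1\right) = -12$)
$d = 2 i \left(-12 + 3 i\right)$ ($d = 2 i \left(\sqrt{\left(6 - 0\right) - 15} - 12\right) = 2 i \left(\sqrt{\left(6 + 0\right) - 15} - 12\right) = 2 i \left(\sqrt{6 - 15} - 12\right) = 2 i \left(\sqrt{-9} - 12\right) = 2 i \left(3 i - 12\right) = 2 i \left(-12 + 3 i\right) \approx -6.0 - 24.0 i$)
$d - \left(-1\right) 36 = 6 i \left(-4 + i\right) - \left(-1\right) 36 = 6 i \left(-4 + i\right) - -36 = 6 i \left(-4 + i\right) + 36 = 36 + 6 i \left(-4 + i\right)$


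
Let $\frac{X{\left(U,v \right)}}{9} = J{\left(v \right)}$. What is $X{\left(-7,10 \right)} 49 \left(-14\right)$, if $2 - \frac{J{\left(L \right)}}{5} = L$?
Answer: $246960$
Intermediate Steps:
$J{\left(L \right)} = 10 - 5 L$
$X{\left(U,v \right)} = 90 - 45 v$ ($X{\left(U,v \right)} = 9 \left(10 - 5 v\right) = 90 - 45 v$)
$X{\left(-7,10 \right)} 49 \left(-14\right) = \left(90 - 450\right) 49 \left(-14\right) = \left(-360\right) 49 \left(-14\right) = \left(-17640\right) \left(-14\right) = 246960$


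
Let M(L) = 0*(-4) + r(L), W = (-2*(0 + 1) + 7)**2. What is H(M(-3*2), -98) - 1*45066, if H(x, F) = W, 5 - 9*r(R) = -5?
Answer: -45041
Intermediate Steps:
W = 25 (W = (-2*1 + 7)**2 = (-2 + 7)**2 = 5**2 = 25)
r(R) = 10/9 (r(R) = 5/9 - 1/9*(-5) = 5/9 + 5/9 = 10/9)
M(L) = 10/9 (M(L) = 0*(-4) + 10/9 = 0 + 10/9 = 10/9)
H(x, F) = 25
H(M(-3*2), -98) - 1*45066 = 25 - 1*45066 = 25 - 45066 = -45041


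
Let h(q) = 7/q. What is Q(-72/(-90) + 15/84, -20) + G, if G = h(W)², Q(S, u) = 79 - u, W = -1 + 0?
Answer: 148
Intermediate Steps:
W = -1
G = 49 (G = (7/(-1))² = (7*(-1))² = (-7)² = 49)
Q(-72/(-90) + 15/84, -20) + G = (79 - 1*(-20)) + 49 = (79 + 20) + 49 = 99 + 49 = 148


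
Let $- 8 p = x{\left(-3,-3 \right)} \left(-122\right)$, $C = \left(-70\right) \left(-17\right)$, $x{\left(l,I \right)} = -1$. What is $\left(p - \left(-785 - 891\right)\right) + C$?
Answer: $\frac{11403}{4} \approx 2850.8$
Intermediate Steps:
$C = 1190$
$p = - \frac{61}{4}$ ($p = - \frac{\left(-1\right) \left(-122\right)}{8} = \left(- \frac{1}{8}\right) 122 = - \frac{61}{4} \approx -15.25$)
$\left(p - \left(-785 - 891\right)\right) + C = \left(- \frac{61}{4} - \left(-785 - 891\right)\right) + 1190 = \left(- \frac{61}{4} - -1676\right) + 1190 = \left(- \frac{61}{4} + 1676\right) + 1190 = \frac{6643}{4} + 1190 = \frac{11403}{4}$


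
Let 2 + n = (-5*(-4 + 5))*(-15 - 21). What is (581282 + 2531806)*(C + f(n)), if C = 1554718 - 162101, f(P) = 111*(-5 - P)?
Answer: 4272103114752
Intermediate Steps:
n = 178 (n = -2 + (-5*(-4 + 5))*(-15 - 21) = -2 - 5*1*(-36) = -2 - 5*(-36) = -2 + 180 = 178)
f(P) = -555 - 111*P
C = 1392617
(581282 + 2531806)*(C + f(n)) = (581282 + 2531806)*(1392617 + (-555 - 111*178)) = 3113088*(1392617 + (-555 - 19758)) = 3113088*(1392617 - 20313) = 3113088*1372304 = 4272103114752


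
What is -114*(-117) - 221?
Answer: 13117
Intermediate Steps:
-114*(-117) - 221 = 13338 - 221 = 13117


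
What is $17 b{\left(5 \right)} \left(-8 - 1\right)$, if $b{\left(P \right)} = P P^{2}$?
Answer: $-19125$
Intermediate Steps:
$b{\left(P \right)} = P^{3}$
$17 b{\left(5 \right)} \left(-8 - 1\right) = 17 \cdot 5^{3} \left(-8 - 1\right) = 17 \cdot 125 \left(-8 - 1\right) = 2125 \left(-9\right) = -19125$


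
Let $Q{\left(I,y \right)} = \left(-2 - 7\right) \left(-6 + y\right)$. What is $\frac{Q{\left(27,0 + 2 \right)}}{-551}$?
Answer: $- \frac{36}{551} \approx -0.065336$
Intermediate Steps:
$Q{\left(I,y \right)} = 54 - 9 y$ ($Q{\left(I,y \right)} = - 9 \left(-6 + y\right) = 54 - 9 y$)
$\frac{Q{\left(27,0 + 2 \right)}}{-551} = \frac{54 - 9 \left(0 + 2\right)}{-551} = \left(54 - 18\right) \left(- \frac{1}{551}\right) = 36 \left(- \frac{1}{551}\right) = - \frac{36}{551}$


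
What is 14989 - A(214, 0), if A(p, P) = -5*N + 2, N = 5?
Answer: 15012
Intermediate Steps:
A(p, P) = -23 (A(p, P) = -5*5 + 2 = -25 + 2 = -23)
14989 - A(214, 0) = 14989 - 1*(-23) = 14989 + 23 = 15012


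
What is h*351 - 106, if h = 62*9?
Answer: 195752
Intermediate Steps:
h = 558
h*351 - 106 = 558*351 - 106 = 195858 - 106 = 195752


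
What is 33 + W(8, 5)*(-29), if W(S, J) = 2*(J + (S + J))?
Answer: -1011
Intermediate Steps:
W(S, J) = 2*S + 4*J (W(S, J) = 2*(J + (J + S)) = 2*(S + 2*J) = 2*S + 4*J)
33 + W(8, 5)*(-29) = 33 + (2*8 + 4*5)*(-29) = 33 + (16 + 20)*(-29) = 33 + 36*(-29) = 33 - 1044 = -1011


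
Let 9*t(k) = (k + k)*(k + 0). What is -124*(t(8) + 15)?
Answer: -32612/9 ≈ -3623.6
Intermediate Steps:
t(k) = 2*k²/9 (t(k) = ((k + k)*(k + 0))/9 = ((2*k)*k)/9 = (2*k²)/9 = 2*k²/9)
-124*(t(8) + 15) = -124*((2/9)*8² + 15) = -124*((2/9)*64 + 15) = -124*(128/9 + 15) = -124*263/9 = -32612/9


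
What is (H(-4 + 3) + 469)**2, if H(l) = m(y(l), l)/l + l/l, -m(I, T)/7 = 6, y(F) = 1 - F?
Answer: 262144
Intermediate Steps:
m(I, T) = -42 (m(I, T) = -7*6 = -42)
H(l) = 1 - 42/l (H(l) = -42/l + l/l = -42/l + 1 = 1 - 42/l)
(H(-4 + 3) + 469)**2 = ((-42 + (-4 + 3))/(-4 + 3) + 469)**2 = ((-42 - 1)/(-1) + 469)**2 = (-1*(-43) + 469)**2 = (43 + 469)**2 = 512**2 = 262144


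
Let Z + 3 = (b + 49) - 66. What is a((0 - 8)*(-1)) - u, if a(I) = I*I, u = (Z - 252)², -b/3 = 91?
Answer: -296961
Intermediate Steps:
b = -273 (b = -3*91 = -273)
Z = -293 (Z = -3 + ((-273 + 49) - 66) = -3 + (-224 - 66) = -3 - 290 = -293)
u = 297025 (u = (-293 - 252)² = (-545)² = 297025)
a(I) = I²
a((0 - 8)*(-1)) - u = ((0 - 8)*(-1))² - 1*297025 = (-8*(-1))² - 297025 = 8² - 297025 = 64 - 297025 = -296961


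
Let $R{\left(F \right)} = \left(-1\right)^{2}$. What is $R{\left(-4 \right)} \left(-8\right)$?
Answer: $-8$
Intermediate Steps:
$R{\left(F \right)} = 1$
$R{\left(-4 \right)} \left(-8\right) = 1 \left(-8\right) = -8$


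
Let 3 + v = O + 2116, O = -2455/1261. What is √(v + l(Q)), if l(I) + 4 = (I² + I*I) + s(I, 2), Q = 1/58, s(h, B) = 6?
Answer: √11303077358482/73138 ≈ 45.968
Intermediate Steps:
Q = 1/58 ≈ 0.017241
O = -2455/1261 (O = -2455*1/1261 = -2455/1261 ≈ -1.9469)
l(I) = 2 + 2*I² (l(I) = -4 + ((I² + I*I) + 6) = -4 + ((I² + I²) + 6) = -4 + (2*I² + 6) = -4 + (6 + 2*I²) = 2 + 2*I²)
v = 2662038/1261 (v = -3 + (-2455/1261 + 2116) = -3 + 2665821/1261 = 2662038/1261 ≈ 2111.1)
√(v + l(Q)) = √(2662038/1261 + (2 + 2*(1/58)²)) = √(2662038/1261 + (2 + 2*(1/3364))) = √(2662038/1261 + (2 + 1/1682)) = √(2662038/1261 + 3365/1682) = √(4481791181/2121002) = √11303077358482/73138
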